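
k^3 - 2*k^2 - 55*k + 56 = (k - 8)*(k - 1)*(k + 7)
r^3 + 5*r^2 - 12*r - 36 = (r - 3)*(r + 2)*(r + 6)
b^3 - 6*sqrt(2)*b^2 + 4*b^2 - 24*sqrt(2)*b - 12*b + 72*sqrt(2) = (b - 2)*(b + 6)*(b - 6*sqrt(2))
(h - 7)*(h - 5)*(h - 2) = h^3 - 14*h^2 + 59*h - 70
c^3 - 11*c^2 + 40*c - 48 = (c - 4)^2*(c - 3)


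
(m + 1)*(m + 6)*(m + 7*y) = m^3 + 7*m^2*y + 7*m^2 + 49*m*y + 6*m + 42*y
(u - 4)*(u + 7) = u^2 + 3*u - 28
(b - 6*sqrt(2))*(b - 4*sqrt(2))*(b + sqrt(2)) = b^3 - 9*sqrt(2)*b^2 + 28*b + 48*sqrt(2)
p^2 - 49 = (p - 7)*(p + 7)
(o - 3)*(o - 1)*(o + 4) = o^3 - 13*o + 12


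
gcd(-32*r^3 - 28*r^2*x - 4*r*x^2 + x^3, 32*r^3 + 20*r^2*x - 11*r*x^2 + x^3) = -8*r + x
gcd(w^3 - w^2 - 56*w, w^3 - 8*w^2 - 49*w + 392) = w^2 - w - 56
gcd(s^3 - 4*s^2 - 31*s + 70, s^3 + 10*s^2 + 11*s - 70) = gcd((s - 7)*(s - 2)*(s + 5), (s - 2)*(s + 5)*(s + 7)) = s^2 + 3*s - 10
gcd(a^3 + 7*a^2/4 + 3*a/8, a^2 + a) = a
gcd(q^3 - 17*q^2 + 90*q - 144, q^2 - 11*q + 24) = q^2 - 11*q + 24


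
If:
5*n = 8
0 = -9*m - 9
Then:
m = -1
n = 8/5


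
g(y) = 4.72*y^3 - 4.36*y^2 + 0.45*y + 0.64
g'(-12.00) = 2144.13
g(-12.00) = -8788.76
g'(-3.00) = 154.05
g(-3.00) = -167.39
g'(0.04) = 0.12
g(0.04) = 0.65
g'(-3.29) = 182.41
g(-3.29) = -216.12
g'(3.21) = 118.36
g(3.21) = 113.28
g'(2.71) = 80.81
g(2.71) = 63.78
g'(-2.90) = 144.82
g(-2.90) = -152.45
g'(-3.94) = 254.62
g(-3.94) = -357.51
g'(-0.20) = 2.76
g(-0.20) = 0.34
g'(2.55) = 70.29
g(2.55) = 51.70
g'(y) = 14.16*y^2 - 8.72*y + 0.45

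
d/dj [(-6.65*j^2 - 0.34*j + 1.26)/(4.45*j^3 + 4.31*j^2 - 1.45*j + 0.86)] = (29.5925*j^4 + 3.026*j^3 - 5.7131*j^2 - 22.2992*j + 1.5346)/(19.8025*j^6 + 38.359*j^5 + 5.6711*j^4 - 4.845*j^3 + 9.5157*j^2 - 2.494*j + 0.7396)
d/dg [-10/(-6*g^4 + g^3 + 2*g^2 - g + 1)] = 10*(-24*g^3 + 3*g^2 + 4*g - 1)/(-6*g^4 + g^3 + 2*g^2 - g + 1)^2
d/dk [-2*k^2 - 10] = -4*k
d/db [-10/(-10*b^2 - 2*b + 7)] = 20*(-10*b - 1)/(10*b^2 + 2*b - 7)^2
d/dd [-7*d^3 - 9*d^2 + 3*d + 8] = -21*d^2 - 18*d + 3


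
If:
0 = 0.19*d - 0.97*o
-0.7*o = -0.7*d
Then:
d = 0.00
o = 0.00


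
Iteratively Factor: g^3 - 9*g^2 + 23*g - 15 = (g - 1)*(g^2 - 8*g + 15) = (g - 3)*(g - 1)*(g - 5)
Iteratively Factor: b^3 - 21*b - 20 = (b + 4)*(b^2 - 4*b - 5) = (b - 5)*(b + 4)*(b + 1)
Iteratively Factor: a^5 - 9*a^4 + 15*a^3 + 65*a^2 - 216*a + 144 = (a - 4)*(a^4 - 5*a^3 - 5*a^2 + 45*a - 36) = (a - 4)^2*(a^3 - a^2 - 9*a + 9) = (a - 4)^2*(a - 1)*(a^2 - 9) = (a - 4)^2*(a - 1)*(a + 3)*(a - 3)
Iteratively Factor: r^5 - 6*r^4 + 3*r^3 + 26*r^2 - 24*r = (r + 2)*(r^4 - 8*r^3 + 19*r^2 - 12*r) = (r - 3)*(r + 2)*(r^3 - 5*r^2 + 4*r) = (r - 3)*(r - 1)*(r + 2)*(r^2 - 4*r) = r*(r - 3)*(r - 1)*(r + 2)*(r - 4)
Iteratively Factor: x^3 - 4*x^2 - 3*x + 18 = (x - 3)*(x^2 - x - 6) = (x - 3)*(x + 2)*(x - 3)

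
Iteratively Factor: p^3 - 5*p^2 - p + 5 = (p + 1)*(p^2 - 6*p + 5) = (p - 5)*(p + 1)*(p - 1)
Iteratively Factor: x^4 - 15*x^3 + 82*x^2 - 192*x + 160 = (x - 2)*(x^3 - 13*x^2 + 56*x - 80) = (x - 4)*(x - 2)*(x^2 - 9*x + 20) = (x - 5)*(x - 4)*(x - 2)*(x - 4)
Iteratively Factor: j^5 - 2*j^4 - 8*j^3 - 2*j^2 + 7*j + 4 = (j - 4)*(j^4 + 2*j^3 - 2*j - 1) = (j - 4)*(j + 1)*(j^3 + j^2 - j - 1) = (j - 4)*(j - 1)*(j + 1)*(j^2 + 2*j + 1) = (j - 4)*(j - 1)*(j + 1)^2*(j + 1)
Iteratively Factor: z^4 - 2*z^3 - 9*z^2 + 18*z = (z + 3)*(z^3 - 5*z^2 + 6*z) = (z - 2)*(z + 3)*(z^2 - 3*z) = (z - 3)*(z - 2)*(z + 3)*(z)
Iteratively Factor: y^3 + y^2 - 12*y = (y - 3)*(y^2 + 4*y) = (y - 3)*(y + 4)*(y)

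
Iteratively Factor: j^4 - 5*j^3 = (j)*(j^3 - 5*j^2) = j^2*(j^2 - 5*j) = j^3*(j - 5)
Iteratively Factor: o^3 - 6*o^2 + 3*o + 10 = (o - 5)*(o^2 - o - 2) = (o - 5)*(o - 2)*(o + 1)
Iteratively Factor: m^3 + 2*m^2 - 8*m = (m + 4)*(m^2 - 2*m) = (m - 2)*(m + 4)*(m)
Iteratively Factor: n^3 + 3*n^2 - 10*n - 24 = (n - 3)*(n^2 + 6*n + 8) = (n - 3)*(n + 2)*(n + 4)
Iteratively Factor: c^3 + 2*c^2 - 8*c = (c - 2)*(c^2 + 4*c) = c*(c - 2)*(c + 4)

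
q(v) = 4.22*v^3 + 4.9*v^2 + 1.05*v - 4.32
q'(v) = 12.66*v^2 + 9.8*v + 1.05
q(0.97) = 5.16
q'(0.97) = 22.47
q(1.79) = 37.46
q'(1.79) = 59.16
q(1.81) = 38.66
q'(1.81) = 60.26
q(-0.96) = -4.55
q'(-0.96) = 3.31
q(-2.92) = -70.67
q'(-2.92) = 80.38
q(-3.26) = -101.87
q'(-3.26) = 103.65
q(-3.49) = -127.69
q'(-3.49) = 121.05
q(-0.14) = -4.38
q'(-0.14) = -0.07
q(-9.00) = -2693.25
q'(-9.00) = 938.31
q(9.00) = 3478.41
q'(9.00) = 1114.71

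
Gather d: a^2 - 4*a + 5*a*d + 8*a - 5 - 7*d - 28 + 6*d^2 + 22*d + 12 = a^2 + 4*a + 6*d^2 + d*(5*a + 15) - 21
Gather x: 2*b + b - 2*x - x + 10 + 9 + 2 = 3*b - 3*x + 21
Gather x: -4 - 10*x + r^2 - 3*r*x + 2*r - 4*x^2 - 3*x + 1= r^2 + 2*r - 4*x^2 + x*(-3*r - 13) - 3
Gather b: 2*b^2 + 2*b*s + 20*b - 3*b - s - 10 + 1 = 2*b^2 + b*(2*s + 17) - s - 9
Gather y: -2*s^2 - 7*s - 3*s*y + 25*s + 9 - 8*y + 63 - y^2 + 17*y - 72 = -2*s^2 + 18*s - y^2 + y*(9 - 3*s)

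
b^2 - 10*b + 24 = (b - 6)*(b - 4)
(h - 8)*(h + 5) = h^2 - 3*h - 40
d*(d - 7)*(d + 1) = d^3 - 6*d^2 - 7*d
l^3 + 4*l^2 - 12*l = l*(l - 2)*(l + 6)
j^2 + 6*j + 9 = (j + 3)^2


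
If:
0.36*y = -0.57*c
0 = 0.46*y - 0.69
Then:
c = -0.95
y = 1.50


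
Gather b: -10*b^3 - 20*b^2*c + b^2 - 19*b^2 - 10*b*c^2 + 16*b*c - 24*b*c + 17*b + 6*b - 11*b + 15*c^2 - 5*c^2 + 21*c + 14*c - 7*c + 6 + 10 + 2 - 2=-10*b^3 + b^2*(-20*c - 18) + b*(-10*c^2 - 8*c + 12) + 10*c^2 + 28*c + 16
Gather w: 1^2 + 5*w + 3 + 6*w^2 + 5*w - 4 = 6*w^2 + 10*w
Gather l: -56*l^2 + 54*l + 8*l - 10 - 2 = -56*l^2 + 62*l - 12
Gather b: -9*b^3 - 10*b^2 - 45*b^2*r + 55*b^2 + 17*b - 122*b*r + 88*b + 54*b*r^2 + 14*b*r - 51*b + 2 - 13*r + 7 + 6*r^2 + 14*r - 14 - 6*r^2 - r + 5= -9*b^3 + b^2*(45 - 45*r) + b*(54*r^2 - 108*r + 54)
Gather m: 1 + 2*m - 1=2*m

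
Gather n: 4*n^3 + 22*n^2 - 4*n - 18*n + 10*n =4*n^3 + 22*n^2 - 12*n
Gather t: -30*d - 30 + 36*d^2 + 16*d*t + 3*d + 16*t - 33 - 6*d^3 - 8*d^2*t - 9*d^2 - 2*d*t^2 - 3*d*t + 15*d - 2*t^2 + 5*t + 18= -6*d^3 + 27*d^2 - 12*d + t^2*(-2*d - 2) + t*(-8*d^2 + 13*d + 21) - 45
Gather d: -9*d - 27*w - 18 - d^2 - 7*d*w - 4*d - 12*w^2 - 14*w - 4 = -d^2 + d*(-7*w - 13) - 12*w^2 - 41*w - 22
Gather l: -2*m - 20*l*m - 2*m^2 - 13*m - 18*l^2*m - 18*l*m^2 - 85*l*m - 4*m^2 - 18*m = -18*l^2*m + l*(-18*m^2 - 105*m) - 6*m^2 - 33*m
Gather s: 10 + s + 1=s + 11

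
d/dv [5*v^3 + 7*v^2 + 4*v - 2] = 15*v^2 + 14*v + 4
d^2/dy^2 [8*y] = 0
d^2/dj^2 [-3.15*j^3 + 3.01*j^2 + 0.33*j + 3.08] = 6.02 - 18.9*j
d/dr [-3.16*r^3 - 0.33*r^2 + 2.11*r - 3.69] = -9.48*r^2 - 0.66*r + 2.11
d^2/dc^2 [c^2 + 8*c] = 2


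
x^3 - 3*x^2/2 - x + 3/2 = (x - 3/2)*(x - 1)*(x + 1)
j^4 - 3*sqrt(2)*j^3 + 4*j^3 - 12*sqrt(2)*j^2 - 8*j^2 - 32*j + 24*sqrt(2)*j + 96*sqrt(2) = (j + 4)*(j - 3*sqrt(2))*(j - 2*sqrt(2))*(j + 2*sqrt(2))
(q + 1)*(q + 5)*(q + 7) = q^3 + 13*q^2 + 47*q + 35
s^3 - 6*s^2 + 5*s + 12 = (s - 4)*(s - 3)*(s + 1)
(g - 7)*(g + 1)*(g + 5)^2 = g^4 + 4*g^3 - 42*g^2 - 220*g - 175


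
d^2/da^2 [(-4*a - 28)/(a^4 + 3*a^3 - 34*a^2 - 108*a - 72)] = 8*((a + 7)*(4*a^3 + 9*a^2 - 68*a - 108)^2 + (4*a^3 + 9*a^2 - 68*a + (a + 7)*(6*a^2 + 9*a - 34) - 108)*(-a^4 - 3*a^3 + 34*a^2 + 108*a + 72))/(-a^4 - 3*a^3 + 34*a^2 + 108*a + 72)^3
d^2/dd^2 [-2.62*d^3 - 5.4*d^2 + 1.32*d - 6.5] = -15.72*d - 10.8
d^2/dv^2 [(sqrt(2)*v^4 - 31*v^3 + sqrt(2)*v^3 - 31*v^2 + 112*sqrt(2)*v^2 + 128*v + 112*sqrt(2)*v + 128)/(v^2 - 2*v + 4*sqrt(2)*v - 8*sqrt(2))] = 2*(sqrt(2)*v^6 - 6*sqrt(2)*v^5 + 24*v^5 - 144*v^4 + 108*sqrt(2)*v^4 - 1706*v^3 + 232*sqrt(2)*v^3 - 1656*sqrt(2)*v^2 + 11808*v^2 - 7296*v + 4992*sqrt(2)*v + 5248 + 18432*sqrt(2))/(v^6 - 6*v^5 + 12*sqrt(2)*v^5 - 72*sqrt(2)*v^4 + 108*v^4 - 584*v^3 + 272*sqrt(2)*v^3 - 864*sqrt(2)*v^2 + 1152*v^2 - 768*v + 1536*sqrt(2)*v - 1024*sqrt(2))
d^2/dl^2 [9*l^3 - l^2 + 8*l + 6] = 54*l - 2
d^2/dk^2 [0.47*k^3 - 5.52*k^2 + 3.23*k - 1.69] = 2.82*k - 11.04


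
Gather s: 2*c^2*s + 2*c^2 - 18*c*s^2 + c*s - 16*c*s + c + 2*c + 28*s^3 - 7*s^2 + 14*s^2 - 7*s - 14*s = 2*c^2 + 3*c + 28*s^3 + s^2*(7 - 18*c) + s*(2*c^2 - 15*c - 21)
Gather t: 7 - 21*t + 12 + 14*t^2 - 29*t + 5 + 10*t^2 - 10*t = 24*t^2 - 60*t + 24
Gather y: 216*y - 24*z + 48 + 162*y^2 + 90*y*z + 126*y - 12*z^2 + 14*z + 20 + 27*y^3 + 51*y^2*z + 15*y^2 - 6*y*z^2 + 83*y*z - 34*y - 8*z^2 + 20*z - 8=27*y^3 + y^2*(51*z + 177) + y*(-6*z^2 + 173*z + 308) - 20*z^2 + 10*z + 60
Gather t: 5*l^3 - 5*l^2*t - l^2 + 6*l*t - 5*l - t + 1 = 5*l^3 - l^2 - 5*l + t*(-5*l^2 + 6*l - 1) + 1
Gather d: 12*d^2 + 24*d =12*d^2 + 24*d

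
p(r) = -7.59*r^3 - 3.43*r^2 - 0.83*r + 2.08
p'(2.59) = -171.34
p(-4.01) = 439.67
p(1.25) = -19.14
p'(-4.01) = -339.47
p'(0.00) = -0.83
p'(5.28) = -671.84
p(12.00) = -13617.32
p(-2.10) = 58.99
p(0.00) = 2.08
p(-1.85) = 39.93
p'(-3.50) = -255.75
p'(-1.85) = -66.07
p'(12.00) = -3362.03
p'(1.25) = -44.98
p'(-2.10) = -86.84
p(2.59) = -154.95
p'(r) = -22.77*r^2 - 6.86*r - 0.83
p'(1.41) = -55.77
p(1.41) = -27.19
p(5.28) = -1215.16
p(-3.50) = 288.39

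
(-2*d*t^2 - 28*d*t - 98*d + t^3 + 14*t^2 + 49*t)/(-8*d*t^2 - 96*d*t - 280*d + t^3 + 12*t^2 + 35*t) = (-2*d*t - 14*d + t^2 + 7*t)/(-8*d*t - 40*d + t^2 + 5*t)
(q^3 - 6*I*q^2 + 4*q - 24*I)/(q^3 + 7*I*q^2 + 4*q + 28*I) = (q - 6*I)/(q + 7*I)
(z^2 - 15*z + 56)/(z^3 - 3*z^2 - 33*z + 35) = (z - 8)/(z^2 + 4*z - 5)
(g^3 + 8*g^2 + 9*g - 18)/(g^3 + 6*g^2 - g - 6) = (g + 3)/(g + 1)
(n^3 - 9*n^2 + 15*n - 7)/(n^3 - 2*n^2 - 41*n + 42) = (n - 1)/(n + 6)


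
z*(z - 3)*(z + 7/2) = z^3 + z^2/2 - 21*z/2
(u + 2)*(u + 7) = u^2 + 9*u + 14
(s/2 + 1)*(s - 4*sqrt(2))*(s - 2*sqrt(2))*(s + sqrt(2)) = s^4/2 - 5*sqrt(2)*s^3/2 + s^3 - 5*sqrt(2)*s^2 + 2*s^2 + 4*s + 8*sqrt(2)*s + 16*sqrt(2)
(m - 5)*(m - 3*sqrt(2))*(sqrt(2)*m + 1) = sqrt(2)*m^3 - 5*sqrt(2)*m^2 - 5*m^2 - 3*sqrt(2)*m + 25*m + 15*sqrt(2)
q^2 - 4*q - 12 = (q - 6)*(q + 2)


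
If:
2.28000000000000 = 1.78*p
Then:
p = 1.28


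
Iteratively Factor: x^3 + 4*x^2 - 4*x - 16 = (x + 4)*(x^2 - 4) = (x - 2)*(x + 4)*(x + 2)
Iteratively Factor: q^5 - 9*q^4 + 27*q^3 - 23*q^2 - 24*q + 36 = (q + 1)*(q^4 - 10*q^3 + 37*q^2 - 60*q + 36) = (q - 3)*(q + 1)*(q^3 - 7*q^2 + 16*q - 12) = (q - 3)*(q - 2)*(q + 1)*(q^2 - 5*q + 6) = (q - 3)*(q - 2)^2*(q + 1)*(q - 3)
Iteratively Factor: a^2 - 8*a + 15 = (a - 5)*(a - 3)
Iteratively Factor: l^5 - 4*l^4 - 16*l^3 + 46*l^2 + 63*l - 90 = (l - 3)*(l^4 - l^3 - 19*l^2 - 11*l + 30) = (l - 3)*(l + 2)*(l^3 - 3*l^2 - 13*l + 15) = (l - 3)*(l + 2)*(l + 3)*(l^2 - 6*l + 5) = (l - 5)*(l - 3)*(l + 2)*(l + 3)*(l - 1)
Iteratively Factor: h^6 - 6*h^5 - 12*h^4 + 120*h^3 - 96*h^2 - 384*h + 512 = (h + 2)*(h^5 - 8*h^4 + 4*h^3 + 112*h^2 - 320*h + 256) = (h - 2)*(h + 2)*(h^4 - 6*h^3 - 8*h^2 + 96*h - 128) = (h - 2)^2*(h + 2)*(h^3 - 4*h^2 - 16*h + 64) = (h - 4)*(h - 2)^2*(h + 2)*(h^2 - 16) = (h - 4)^2*(h - 2)^2*(h + 2)*(h + 4)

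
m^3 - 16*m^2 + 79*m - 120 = (m - 8)*(m - 5)*(m - 3)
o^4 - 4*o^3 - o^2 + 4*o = o*(o - 4)*(o - 1)*(o + 1)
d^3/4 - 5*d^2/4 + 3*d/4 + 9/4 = (d/4 + 1/4)*(d - 3)^2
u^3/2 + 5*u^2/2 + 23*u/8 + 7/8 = (u/2 + 1/4)*(u + 1)*(u + 7/2)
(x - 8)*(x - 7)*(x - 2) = x^3 - 17*x^2 + 86*x - 112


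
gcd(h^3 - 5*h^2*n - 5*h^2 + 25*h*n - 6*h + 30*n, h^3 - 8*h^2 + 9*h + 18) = h^2 - 5*h - 6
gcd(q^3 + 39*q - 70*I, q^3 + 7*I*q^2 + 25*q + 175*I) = q^2 + 2*I*q + 35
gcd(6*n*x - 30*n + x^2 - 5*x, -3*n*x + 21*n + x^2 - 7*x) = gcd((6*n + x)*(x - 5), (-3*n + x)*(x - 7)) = 1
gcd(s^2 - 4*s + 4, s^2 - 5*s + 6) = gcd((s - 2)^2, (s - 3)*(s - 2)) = s - 2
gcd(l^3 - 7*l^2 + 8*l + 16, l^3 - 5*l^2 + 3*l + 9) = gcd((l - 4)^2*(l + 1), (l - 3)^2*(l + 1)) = l + 1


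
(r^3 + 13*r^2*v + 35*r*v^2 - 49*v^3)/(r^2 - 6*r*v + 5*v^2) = (r^2 + 14*r*v + 49*v^2)/(r - 5*v)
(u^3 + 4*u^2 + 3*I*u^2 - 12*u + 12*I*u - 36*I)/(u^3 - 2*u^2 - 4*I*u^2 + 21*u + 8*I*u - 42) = (u + 6)/(u - 7*I)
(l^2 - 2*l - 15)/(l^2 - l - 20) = (l + 3)/(l + 4)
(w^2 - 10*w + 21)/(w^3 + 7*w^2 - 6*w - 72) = (w - 7)/(w^2 + 10*w + 24)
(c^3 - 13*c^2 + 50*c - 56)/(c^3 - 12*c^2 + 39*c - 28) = (c - 2)/(c - 1)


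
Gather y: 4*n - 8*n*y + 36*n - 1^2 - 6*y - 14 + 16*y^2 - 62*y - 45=40*n + 16*y^2 + y*(-8*n - 68) - 60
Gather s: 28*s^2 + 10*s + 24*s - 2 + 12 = 28*s^2 + 34*s + 10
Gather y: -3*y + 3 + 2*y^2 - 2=2*y^2 - 3*y + 1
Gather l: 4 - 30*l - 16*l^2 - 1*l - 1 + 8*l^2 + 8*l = -8*l^2 - 23*l + 3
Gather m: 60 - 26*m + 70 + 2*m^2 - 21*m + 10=2*m^2 - 47*m + 140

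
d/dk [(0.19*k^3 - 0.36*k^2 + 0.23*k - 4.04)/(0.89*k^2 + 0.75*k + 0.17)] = (0.1691*k^4 + 0.285*k^3 - 0.3778*k^2 + 7.0688*k + 3.0691)/(0.7921*k^4 + 1.335*k^3 + 0.8651*k^2 + 0.255*k + 0.0289)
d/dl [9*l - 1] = 9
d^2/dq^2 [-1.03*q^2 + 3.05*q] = -2.06000000000000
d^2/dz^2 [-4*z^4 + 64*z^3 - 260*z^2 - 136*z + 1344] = -48*z^2 + 384*z - 520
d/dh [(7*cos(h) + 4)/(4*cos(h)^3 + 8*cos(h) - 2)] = (21*cos(h) + 12*cos(2*h) + 7*cos(3*h) + 35)*sin(h)/(2*(2*cos(h)^3 + 4*cos(h) - 1)^2)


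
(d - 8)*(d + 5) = d^2 - 3*d - 40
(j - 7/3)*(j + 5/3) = j^2 - 2*j/3 - 35/9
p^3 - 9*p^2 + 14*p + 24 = (p - 6)*(p - 4)*(p + 1)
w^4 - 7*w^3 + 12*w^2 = w^2*(w - 4)*(w - 3)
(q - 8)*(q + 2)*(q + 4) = q^3 - 2*q^2 - 40*q - 64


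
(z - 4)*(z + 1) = z^2 - 3*z - 4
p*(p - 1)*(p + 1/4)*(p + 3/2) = p^4 + 3*p^3/4 - 11*p^2/8 - 3*p/8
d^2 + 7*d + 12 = (d + 3)*(d + 4)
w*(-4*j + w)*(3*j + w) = -12*j^2*w - j*w^2 + w^3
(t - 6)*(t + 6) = t^2 - 36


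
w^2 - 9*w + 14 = (w - 7)*(w - 2)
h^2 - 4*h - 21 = (h - 7)*(h + 3)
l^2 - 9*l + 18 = (l - 6)*(l - 3)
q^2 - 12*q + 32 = (q - 8)*(q - 4)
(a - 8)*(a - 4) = a^2 - 12*a + 32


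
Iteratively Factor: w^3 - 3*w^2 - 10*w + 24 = (w - 4)*(w^2 + w - 6) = (w - 4)*(w + 3)*(w - 2)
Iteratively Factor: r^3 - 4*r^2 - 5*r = (r - 5)*(r^2 + r) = (r - 5)*(r + 1)*(r)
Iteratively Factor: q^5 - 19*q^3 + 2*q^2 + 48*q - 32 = (q - 1)*(q^4 + q^3 - 18*q^2 - 16*q + 32) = (q - 1)^2*(q^3 + 2*q^2 - 16*q - 32) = (q - 1)^2*(q + 4)*(q^2 - 2*q - 8) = (q - 4)*(q - 1)^2*(q + 4)*(q + 2)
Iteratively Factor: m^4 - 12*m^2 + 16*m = (m - 2)*(m^3 + 2*m^2 - 8*m) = (m - 2)^2*(m^2 + 4*m) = (m - 2)^2*(m + 4)*(m)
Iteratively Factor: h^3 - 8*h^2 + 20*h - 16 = (h - 2)*(h^2 - 6*h + 8) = (h - 4)*(h - 2)*(h - 2)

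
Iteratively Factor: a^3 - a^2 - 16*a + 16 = (a - 1)*(a^2 - 16) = (a - 4)*(a - 1)*(a + 4)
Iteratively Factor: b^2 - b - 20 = (b - 5)*(b + 4)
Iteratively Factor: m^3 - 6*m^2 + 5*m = (m - 1)*(m^2 - 5*m) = m*(m - 1)*(m - 5)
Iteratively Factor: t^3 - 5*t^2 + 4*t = (t - 4)*(t^2 - t) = t*(t - 4)*(t - 1)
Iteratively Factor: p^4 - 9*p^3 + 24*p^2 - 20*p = (p)*(p^3 - 9*p^2 + 24*p - 20) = p*(p - 5)*(p^2 - 4*p + 4) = p*(p - 5)*(p - 2)*(p - 2)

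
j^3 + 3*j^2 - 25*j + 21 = (j - 3)*(j - 1)*(j + 7)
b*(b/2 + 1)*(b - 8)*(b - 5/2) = b^4/2 - 17*b^3/4 - b^2/2 + 20*b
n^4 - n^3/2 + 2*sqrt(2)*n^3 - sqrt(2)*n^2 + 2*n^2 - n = n*(n - 1/2)*(n + sqrt(2))^2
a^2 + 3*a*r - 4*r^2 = (a - r)*(a + 4*r)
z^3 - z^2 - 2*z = z*(z - 2)*(z + 1)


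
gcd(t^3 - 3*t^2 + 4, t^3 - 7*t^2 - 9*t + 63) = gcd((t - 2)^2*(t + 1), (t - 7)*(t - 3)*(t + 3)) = 1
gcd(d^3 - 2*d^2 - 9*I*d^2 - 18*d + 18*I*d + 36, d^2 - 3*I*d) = d - 3*I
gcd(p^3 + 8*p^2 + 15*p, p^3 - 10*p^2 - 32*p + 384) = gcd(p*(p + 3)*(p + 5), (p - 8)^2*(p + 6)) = 1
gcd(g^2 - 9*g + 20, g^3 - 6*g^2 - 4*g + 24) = 1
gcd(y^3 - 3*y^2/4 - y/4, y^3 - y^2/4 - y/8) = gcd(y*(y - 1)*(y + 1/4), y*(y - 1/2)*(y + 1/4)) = y^2 + y/4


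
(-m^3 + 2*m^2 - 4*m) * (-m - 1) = m^4 - m^3 + 2*m^2 + 4*m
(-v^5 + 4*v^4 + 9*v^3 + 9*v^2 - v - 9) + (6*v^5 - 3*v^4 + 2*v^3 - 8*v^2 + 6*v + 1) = 5*v^5 + v^4 + 11*v^3 + v^2 + 5*v - 8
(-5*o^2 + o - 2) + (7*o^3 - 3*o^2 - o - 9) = 7*o^3 - 8*o^2 - 11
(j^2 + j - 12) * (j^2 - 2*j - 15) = j^4 - j^3 - 29*j^2 + 9*j + 180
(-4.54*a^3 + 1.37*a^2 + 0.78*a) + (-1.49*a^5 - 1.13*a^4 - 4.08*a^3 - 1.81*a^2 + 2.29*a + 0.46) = -1.49*a^5 - 1.13*a^4 - 8.62*a^3 - 0.44*a^2 + 3.07*a + 0.46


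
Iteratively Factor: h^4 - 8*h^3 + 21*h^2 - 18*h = (h - 2)*(h^3 - 6*h^2 + 9*h) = (h - 3)*(h - 2)*(h^2 - 3*h) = (h - 3)^2*(h - 2)*(h)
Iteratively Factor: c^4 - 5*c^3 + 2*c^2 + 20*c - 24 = (c - 3)*(c^3 - 2*c^2 - 4*c + 8) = (c - 3)*(c + 2)*(c^2 - 4*c + 4) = (c - 3)*(c - 2)*(c + 2)*(c - 2)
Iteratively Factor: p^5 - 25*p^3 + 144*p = (p + 3)*(p^4 - 3*p^3 - 16*p^2 + 48*p) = (p + 3)*(p + 4)*(p^3 - 7*p^2 + 12*p) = (p - 4)*(p + 3)*(p + 4)*(p^2 - 3*p) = (p - 4)*(p - 3)*(p + 3)*(p + 4)*(p)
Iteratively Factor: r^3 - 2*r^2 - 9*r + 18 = (r + 3)*(r^2 - 5*r + 6) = (r - 2)*(r + 3)*(r - 3)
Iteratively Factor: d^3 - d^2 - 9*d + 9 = (d - 1)*(d^2 - 9) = (d - 1)*(d + 3)*(d - 3)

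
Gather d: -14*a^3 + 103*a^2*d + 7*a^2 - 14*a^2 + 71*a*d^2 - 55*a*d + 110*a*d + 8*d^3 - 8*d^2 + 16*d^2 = -14*a^3 - 7*a^2 + 8*d^3 + d^2*(71*a + 8) + d*(103*a^2 + 55*a)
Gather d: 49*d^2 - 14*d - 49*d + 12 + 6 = 49*d^2 - 63*d + 18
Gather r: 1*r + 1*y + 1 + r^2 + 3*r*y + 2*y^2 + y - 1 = r^2 + r*(3*y + 1) + 2*y^2 + 2*y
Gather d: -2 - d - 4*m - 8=-d - 4*m - 10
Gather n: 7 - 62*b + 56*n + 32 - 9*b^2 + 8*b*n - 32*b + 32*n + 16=-9*b^2 - 94*b + n*(8*b + 88) + 55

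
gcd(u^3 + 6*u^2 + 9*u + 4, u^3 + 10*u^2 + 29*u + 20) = u^2 + 5*u + 4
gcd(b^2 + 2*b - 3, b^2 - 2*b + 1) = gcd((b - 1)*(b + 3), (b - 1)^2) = b - 1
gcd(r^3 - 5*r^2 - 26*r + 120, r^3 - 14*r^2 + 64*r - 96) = r^2 - 10*r + 24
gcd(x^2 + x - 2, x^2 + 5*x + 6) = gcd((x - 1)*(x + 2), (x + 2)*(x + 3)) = x + 2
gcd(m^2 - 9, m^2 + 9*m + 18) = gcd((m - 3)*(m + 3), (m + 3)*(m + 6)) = m + 3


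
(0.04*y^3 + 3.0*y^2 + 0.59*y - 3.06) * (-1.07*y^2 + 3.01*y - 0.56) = -0.0428*y^5 - 3.0896*y^4 + 8.3763*y^3 + 3.3701*y^2 - 9.541*y + 1.7136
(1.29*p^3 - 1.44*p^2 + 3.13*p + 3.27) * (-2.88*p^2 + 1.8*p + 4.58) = -3.7152*p^5 + 6.4692*p^4 - 5.6982*p^3 - 10.3788*p^2 + 20.2214*p + 14.9766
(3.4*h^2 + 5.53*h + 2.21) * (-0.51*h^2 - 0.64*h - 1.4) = -1.734*h^4 - 4.9963*h^3 - 9.4263*h^2 - 9.1564*h - 3.094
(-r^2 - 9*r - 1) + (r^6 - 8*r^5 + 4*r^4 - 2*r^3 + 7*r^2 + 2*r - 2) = r^6 - 8*r^5 + 4*r^4 - 2*r^3 + 6*r^2 - 7*r - 3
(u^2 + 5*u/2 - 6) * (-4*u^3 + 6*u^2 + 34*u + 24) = -4*u^5 - 4*u^4 + 73*u^3 + 73*u^2 - 144*u - 144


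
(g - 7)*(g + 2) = g^2 - 5*g - 14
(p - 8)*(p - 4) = p^2 - 12*p + 32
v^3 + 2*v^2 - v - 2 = (v - 1)*(v + 1)*(v + 2)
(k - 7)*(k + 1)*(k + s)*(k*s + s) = k^4*s + k^3*s^2 - 5*k^3*s - 5*k^2*s^2 - 13*k^2*s - 13*k*s^2 - 7*k*s - 7*s^2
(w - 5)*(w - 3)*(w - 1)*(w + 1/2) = w^4 - 17*w^3/2 + 37*w^2/2 - 7*w/2 - 15/2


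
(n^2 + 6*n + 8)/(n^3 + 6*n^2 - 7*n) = (n^2 + 6*n + 8)/(n*(n^2 + 6*n - 7))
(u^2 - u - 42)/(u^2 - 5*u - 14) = (u + 6)/(u + 2)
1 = 1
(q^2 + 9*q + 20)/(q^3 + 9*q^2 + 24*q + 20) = (q + 4)/(q^2 + 4*q + 4)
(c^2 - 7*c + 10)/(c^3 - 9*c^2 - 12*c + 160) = (c - 2)/(c^2 - 4*c - 32)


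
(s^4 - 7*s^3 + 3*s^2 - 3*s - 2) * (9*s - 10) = 9*s^5 - 73*s^4 + 97*s^3 - 57*s^2 + 12*s + 20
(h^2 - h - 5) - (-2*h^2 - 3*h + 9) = 3*h^2 + 2*h - 14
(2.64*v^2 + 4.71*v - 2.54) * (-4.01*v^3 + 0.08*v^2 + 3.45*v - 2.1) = -10.5864*v^5 - 18.6759*v^4 + 19.6702*v^3 + 10.5023*v^2 - 18.654*v + 5.334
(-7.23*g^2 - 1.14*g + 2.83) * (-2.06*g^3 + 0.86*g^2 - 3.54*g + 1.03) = 14.8938*g^5 - 3.8694*g^4 + 18.784*g^3 - 0.9775*g^2 - 11.1924*g + 2.9149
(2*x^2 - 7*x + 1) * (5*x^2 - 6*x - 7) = 10*x^4 - 47*x^3 + 33*x^2 + 43*x - 7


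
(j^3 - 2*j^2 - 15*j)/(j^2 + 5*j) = (j^2 - 2*j - 15)/(j + 5)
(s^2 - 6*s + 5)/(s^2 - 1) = (s - 5)/(s + 1)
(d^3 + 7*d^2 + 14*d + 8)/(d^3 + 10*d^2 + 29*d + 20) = (d + 2)/(d + 5)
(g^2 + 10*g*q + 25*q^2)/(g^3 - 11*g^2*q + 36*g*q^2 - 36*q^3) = (g^2 + 10*g*q + 25*q^2)/(g^3 - 11*g^2*q + 36*g*q^2 - 36*q^3)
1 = 1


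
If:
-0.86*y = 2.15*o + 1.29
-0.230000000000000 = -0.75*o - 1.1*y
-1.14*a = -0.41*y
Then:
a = 0.31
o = -0.94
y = 0.85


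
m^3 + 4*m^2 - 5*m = m*(m - 1)*(m + 5)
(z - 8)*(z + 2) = z^2 - 6*z - 16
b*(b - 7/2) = b^2 - 7*b/2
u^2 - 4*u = u*(u - 4)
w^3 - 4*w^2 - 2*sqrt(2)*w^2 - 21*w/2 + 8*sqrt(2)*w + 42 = (w - 4)*(w - 7*sqrt(2)/2)*(w + 3*sqrt(2)/2)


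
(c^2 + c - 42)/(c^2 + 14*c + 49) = (c - 6)/(c + 7)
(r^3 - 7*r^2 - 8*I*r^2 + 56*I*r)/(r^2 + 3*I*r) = (r^2 - 7*r - 8*I*r + 56*I)/(r + 3*I)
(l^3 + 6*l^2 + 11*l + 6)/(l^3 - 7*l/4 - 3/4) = 4*(l^2 + 5*l + 6)/(4*l^2 - 4*l - 3)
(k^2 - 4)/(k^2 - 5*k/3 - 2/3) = 3*(k + 2)/(3*k + 1)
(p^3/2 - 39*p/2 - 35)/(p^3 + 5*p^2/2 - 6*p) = (p^3 - 39*p - 70)/(p*(2*p^2 + 5*p - 12))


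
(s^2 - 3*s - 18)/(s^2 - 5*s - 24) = (s - 6)/(s - 8)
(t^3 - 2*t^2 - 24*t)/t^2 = t - 2 - 24/t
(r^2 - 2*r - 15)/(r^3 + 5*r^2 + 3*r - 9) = (r - 5)/(r^2 + 2*r - 3)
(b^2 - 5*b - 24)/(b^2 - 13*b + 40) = (b + 3)/(b - 5)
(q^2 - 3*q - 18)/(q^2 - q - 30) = (q + 3)/(q + 5)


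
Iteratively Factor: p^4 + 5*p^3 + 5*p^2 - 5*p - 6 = (p + 2)*(p^3 + 3*p^2 - p - 3) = (p - 1)*(p + 2)*(p^2 + 4*p + 3) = (p - 1)*(p + 2)*(p + 3)*(p + 1)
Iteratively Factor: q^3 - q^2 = (q)*(q^2 - q) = q*(q - 1)*(q)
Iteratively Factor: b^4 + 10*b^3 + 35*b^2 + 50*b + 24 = (b + 2)*(b^3 + 8*b^2 + 19*b + 12) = (b + 1)*(b + 2)*(b^2 + 7*b + 12) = (b + 1)*(b + 2)*(b + 3)*(b + 4)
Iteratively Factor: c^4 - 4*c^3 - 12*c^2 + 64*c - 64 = (c - 2)*(c^3 - 2*c^2 - 16*c + 32) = (c - 2)^2*(c^2 - 16) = (c - 4)*(c - 2)^2*(c + 4)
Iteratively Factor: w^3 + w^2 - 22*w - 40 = (w - 5)*(w^2 + 6*w + 8) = (w - 5)*(w + 2)*(w + 4)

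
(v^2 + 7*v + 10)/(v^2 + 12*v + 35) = (v + 2)/(v + 7)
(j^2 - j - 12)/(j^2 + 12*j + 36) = (j^2 - j - 12)/(j^2 + 12*j + 36)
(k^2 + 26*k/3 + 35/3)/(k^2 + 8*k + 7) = (k + 5/3)/(k + 1)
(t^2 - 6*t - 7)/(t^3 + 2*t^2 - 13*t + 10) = (t^2 - 6*t - 7)/(t^3 + 2*t^2 - 13*t + 10)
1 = 1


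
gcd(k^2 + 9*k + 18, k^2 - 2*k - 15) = k + 3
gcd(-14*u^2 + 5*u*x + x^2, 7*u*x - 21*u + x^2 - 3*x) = 7*u + x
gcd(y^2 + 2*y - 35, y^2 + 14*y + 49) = y + 7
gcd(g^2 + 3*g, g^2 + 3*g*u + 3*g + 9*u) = g + 3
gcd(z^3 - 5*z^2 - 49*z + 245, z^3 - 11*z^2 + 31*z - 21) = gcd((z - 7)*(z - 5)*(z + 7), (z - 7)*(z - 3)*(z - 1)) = z - 7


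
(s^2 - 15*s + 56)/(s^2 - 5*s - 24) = (s - 7)/(s + 3)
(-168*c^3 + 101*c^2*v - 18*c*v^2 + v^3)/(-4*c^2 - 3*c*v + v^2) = (168*c^3 - 101*c^2*v + 18*c*v^2 - v^3)/(4*c^2 + 3*c*v - v^2)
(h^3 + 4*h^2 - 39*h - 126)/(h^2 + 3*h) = h + 1 - 42/h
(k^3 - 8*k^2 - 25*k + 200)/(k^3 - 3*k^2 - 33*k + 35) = (k^2 - 13*k + 40)/(k^2 - 8*k + 7)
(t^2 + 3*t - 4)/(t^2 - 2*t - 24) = (t - 1)/(t - 6)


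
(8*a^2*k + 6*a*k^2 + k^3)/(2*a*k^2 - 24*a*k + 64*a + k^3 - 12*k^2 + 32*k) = k*(4*a + k)/(k^2 - 12*k + 32)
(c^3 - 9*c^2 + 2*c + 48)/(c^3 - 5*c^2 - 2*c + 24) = (c - 8)/(c - 4)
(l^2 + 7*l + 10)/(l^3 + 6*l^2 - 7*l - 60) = (l + 2)/(l^2 + l - 12)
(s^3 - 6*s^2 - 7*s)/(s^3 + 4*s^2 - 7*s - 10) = s*(s - 7)/(s^2 + 3*s - 10)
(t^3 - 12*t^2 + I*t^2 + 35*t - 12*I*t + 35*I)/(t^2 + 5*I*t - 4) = (t^2 - 12*t + 35)/(t + 4*I)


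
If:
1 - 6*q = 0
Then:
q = 1/6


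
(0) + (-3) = -3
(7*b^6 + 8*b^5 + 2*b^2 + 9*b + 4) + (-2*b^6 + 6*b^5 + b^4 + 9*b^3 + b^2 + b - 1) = 5*b^6 + 14*b^5 + b^4 + 9*b^3 + 3*b^2 + 10*b + 3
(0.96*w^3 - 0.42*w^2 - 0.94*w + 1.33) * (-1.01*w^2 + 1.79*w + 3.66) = -0.9696*w^5 + 2.1426*w^4 + 3.7112*w^3 - 4.5631*w^2 - 1.0597*w + 4.8678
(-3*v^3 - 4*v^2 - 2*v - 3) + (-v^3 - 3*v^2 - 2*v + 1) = -4*v^3 - 7*v^2 - 4*v - 2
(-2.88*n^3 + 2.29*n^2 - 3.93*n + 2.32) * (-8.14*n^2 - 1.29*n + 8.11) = 23.4432*n^5 - 14.9254*n^4 + 5.67930000000001*n^3 + 4.7568*n^2 - 34.8651*n + 18.8152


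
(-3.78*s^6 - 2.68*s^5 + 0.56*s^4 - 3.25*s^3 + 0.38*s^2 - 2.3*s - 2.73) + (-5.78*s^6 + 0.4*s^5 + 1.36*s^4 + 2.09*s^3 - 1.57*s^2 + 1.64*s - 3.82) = -9.56*s^6 - 2.28*s^5 + 1.92*s^4 - 1.16*s^3 - 1.19*s^2 - 0.66*s - 6.55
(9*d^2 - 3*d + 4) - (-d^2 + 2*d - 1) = 10*d^2 - 5*d + 5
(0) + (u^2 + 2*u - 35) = u^2 + 2*u - 35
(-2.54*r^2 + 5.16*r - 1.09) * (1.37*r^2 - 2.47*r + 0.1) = -3.4798*r^4 + 13.343*r^3 - 14.4925*r^2 + 3.2083*r - 0.109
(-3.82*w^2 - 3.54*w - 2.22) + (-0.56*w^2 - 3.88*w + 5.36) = -4.38*w^2 - 7.42*w + 3.14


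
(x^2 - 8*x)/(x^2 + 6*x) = (x - 8)/(x + 6)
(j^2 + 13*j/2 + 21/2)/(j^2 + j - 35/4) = 2*(j + 3)/(2*j - 5)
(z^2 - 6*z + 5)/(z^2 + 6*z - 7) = (z - 5)/(z + 7)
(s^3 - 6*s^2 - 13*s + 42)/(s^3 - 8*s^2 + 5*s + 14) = (s + 3)/(s + 1)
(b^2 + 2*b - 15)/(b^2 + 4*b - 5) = (b - 3)/(b - 1)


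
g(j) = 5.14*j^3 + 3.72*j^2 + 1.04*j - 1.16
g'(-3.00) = 117.50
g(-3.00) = -109.58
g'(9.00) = 1317.02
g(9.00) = 4056.58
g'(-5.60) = 442.95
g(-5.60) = -792.99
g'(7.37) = 893.44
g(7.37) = 2266.19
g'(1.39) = 41.17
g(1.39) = 21.28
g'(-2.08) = 52.28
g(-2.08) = -33.48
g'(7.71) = 975.03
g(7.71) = 2583.72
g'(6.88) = 782.12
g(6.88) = 1855.98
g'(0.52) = 9.08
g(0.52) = 1.11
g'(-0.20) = 0.17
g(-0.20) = -1.26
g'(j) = 15.42*j^2 + 7.44*j + 1.04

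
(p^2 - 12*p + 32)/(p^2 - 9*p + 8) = (p - 4)/(p - 1)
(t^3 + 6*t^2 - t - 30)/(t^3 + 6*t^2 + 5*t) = (t^2 + t - 6)/(t*(t + 1))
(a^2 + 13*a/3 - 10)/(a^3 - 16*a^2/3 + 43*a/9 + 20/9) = 3*(a + 6)/(3*a^2 - 11*a - 4)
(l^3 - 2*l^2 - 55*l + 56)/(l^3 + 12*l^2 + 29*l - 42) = (l - 8)/(l + 6)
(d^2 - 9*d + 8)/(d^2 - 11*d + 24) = (d - 1)/(d - 3)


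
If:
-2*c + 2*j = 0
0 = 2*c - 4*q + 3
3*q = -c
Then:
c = -9/10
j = -9/10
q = 3/10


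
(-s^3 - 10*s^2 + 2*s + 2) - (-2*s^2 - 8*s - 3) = -s^3 - 8*s^2 + 10*s + 5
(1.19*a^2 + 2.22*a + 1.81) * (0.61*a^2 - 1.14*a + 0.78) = 0.7259*a^4 - 0.00239999999999974*a^3 - 0.4985*a^2 - 0.331799999999999*a + 1.4118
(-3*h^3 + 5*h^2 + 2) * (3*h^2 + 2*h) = -9*h^5 + 9*h^4 + 10*h^3 + 6*h^2 + 4*h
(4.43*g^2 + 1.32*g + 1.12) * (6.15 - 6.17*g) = -27.3331*g^3 + 19.1001*g^2 + 1.2076*g + 6.888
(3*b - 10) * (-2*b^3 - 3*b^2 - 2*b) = -6*b^4 + 11*b^3 + 24*b^2 + 20*b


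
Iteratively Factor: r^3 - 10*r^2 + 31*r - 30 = (r - 5)*(r^2 - 5*r + 6) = (r - 5)*(r - 3)*(r - 2)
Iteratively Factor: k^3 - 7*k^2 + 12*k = (k - 3)*(k^2 - 4*k) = k*(k - 3)*(k - 4)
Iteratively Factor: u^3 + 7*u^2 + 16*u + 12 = (u + 2)*(u^2 + 5*u + 6) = (u + 2)^2*(u + 3)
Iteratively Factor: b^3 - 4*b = (b)*(b^2 - 4) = b*(b - 2)*(b + 2)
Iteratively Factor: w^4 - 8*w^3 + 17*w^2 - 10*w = (w)*(w^3 - 8*w^2 + 17*w - 10) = w*(w - 1)*(w^2 - 7*w + 10) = w*(w - 2)*(w - 1)*(w - 5)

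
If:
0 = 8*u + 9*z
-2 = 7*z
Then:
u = 9/28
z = -2/7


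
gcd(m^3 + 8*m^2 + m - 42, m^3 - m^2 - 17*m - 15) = m + 3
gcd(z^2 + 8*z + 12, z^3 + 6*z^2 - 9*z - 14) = 1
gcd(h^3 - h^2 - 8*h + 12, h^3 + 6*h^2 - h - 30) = h^2 + h - 6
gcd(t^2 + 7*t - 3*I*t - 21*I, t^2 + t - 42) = t + 7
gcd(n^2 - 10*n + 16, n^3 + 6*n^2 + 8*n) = 1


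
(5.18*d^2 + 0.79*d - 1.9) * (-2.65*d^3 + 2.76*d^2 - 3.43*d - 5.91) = -13.727*d^5 + 12.2033*d^4 - 10.552*d^3 - 38.5675*d^2 + 1.8481*d + 11.229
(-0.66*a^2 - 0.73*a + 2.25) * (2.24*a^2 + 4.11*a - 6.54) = -1.4784*a^4 - 4.3478*a^3 + 6.3561*a^2 + 14.0217*a - 14.715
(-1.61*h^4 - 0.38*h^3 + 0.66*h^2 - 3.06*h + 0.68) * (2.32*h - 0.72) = -3.7352*h^5 + 0.2776*h^4 + 1.8048*h^3 - 7.5744*h^2 + 3.7808*h - 0.4896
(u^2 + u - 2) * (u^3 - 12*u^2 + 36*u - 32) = u^5 - 11*u^4 + 22*u^3 + 28*u^2 - 104*u + 64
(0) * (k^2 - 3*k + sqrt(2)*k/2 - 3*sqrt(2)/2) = 0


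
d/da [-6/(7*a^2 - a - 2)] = 6*(14*a - 1)/(-7*a^2 + a + 2)^2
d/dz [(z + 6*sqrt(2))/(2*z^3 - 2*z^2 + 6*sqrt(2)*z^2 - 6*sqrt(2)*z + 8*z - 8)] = (z^3 - z^2 + 3*sqrt(2)*z^2 - 3*sqrt(2)*z + 4*z - (z + 6*sqrt(2))*(3*z^2 - 2*z + 6*sqrt(2)*z - 3*sqrt(2) + 4) - 4)/(2*(z^3 - z^2 + 3*sqrt(2)*z^2 - 3*sqrt(2)*z + 4*z - 4)^2)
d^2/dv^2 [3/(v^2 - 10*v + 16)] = 6*(-v^2 + 10*v + 4*(v - 5)^2 - 16)/(v^2 - 10*v + 16)^3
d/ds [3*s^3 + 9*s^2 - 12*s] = 9*s^2 + 18*s - 12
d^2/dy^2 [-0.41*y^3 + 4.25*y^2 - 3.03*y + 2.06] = 8.5 - 2.46*y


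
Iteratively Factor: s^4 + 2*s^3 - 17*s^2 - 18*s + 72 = (s - 2)*(s^3 + 4*s^2 - 9*s - 36) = (s - 3)*(s - 2)*(s^2 + 7*s + 12) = (s - 3)*(s - 2)*(s + 3)*(s + 4)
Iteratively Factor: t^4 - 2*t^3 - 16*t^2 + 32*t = (t)*(t^3 - 2*t^2 - 16*t + 32) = t*(t - 2)*(t^2 - 16) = t*(t - 2)*(t + 4)*(t - 4)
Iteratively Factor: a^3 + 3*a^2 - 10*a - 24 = (a + 4)*(a^2 - a - 6) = (a + 2)*(a + 4)*(a - 3)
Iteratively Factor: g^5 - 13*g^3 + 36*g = (g + 2)*(g^4 - 2*g^3 - 9*g^2 + 18*g) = (g + 2)*(g + 3)*(g^3 - 5*g^2 + 6*g) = (g - 2)*(g + 2)*(g + 3)*(g^2 - 3*g) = g*(g - 2)*(g + 2)*(g + 3)*(g - 3)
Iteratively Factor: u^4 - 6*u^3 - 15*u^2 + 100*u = (u)*(u^3 - 6*u^2 - 15*u + 100) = u*(u - 5)*(u^2 - u - 20) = u*(u - 5)*(u + 4)*(u - 5)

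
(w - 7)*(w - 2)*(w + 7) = w^3 - 2*w^2 - 49*w + 98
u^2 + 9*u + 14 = (u + 2)*(u + 7)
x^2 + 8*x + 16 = (x + 4)^2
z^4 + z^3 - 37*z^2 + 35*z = z*(z - 5)*(z - 1)*(z + 7)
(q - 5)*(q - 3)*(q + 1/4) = q^3 - 31*q^2/4 + 13*q + 15/4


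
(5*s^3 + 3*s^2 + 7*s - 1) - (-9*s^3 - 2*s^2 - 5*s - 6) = 14*s^3 + 5*s^2 + 12*s + 5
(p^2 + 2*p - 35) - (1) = p^2 + 2*p - 36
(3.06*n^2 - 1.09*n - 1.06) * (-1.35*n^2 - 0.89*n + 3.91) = -4.131*n^4 - 1.2519*n^3 + 14.3657*n^2 - 3.3185*n - 4.1446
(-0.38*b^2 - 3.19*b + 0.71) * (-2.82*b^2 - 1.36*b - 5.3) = 1.0716*b^4 + 9.5126*b^3 + 4.3502*b^2 + 15.9414*b - 3.763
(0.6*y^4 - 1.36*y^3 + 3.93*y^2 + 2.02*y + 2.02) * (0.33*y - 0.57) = 0.198*y^5 - 0.7908*y^4 + 2.0721*y^3 - 1.5735*y^2 - 0.4848*y - 1.1514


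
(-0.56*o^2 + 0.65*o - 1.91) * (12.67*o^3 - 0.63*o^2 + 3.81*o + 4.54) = -7.0952*o^5 + 8.5883*o^4 - 26.7428*o^3 + 1.1374*o^2 - 4.3261*o - 8.6714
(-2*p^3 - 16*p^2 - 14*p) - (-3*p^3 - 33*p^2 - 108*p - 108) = p^3 + 17*p^2 + 94*p + 108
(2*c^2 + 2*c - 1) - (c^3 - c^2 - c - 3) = -c^3 + 3*c^2 + 3*c + 2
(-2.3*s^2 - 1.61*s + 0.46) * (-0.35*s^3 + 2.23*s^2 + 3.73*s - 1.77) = 0.805*s^5 - 4.5655*s^4 - 12.3303*s^3 - 0.9085*s^2 + 4.5655*s - 0.8142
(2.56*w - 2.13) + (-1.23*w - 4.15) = 1.33*w - 6.28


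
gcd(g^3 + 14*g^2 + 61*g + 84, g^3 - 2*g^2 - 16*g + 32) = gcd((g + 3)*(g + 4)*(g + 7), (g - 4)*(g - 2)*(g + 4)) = g + 4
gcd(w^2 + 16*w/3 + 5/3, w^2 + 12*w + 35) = w + 5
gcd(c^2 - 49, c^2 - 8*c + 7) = c - 7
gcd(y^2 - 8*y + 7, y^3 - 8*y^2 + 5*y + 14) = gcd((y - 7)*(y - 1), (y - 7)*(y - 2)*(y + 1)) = y - 7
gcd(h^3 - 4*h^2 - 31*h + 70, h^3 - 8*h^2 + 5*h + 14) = h^2 - 9*h + 14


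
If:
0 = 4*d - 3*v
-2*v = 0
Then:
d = 0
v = 0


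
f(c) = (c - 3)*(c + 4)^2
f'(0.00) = -8.00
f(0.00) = -48.00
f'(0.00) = -8.00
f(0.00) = -48.00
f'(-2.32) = -15.05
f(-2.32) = -15.02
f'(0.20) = -5.88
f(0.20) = -49.39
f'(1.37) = 11.33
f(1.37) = -47.00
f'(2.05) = 25.11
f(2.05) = -34.77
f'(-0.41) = -11.60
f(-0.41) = -43.95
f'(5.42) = 134.33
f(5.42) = 214.74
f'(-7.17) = 74.53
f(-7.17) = -102.20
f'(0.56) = -1.46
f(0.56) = -50.74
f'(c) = (c - 3)*(2*c + 8) + (c + 4)^2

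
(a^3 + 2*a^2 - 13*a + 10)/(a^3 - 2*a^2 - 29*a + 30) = (a - 2)/(a - 6)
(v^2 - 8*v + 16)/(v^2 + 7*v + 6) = (v^2 - 8*v + 16)/(v^2 + 7*v + 6)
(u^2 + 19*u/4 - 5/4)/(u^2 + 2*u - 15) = (u - 1/4)/(u - 3)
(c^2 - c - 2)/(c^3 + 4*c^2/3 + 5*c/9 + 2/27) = 27*(c^2 - c - 2)/(27*c^3 + 36*c^2 + 15*c + 2)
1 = 1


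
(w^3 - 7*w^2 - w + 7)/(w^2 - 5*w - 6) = (w^2 - 8*w + 7)/(w - 6)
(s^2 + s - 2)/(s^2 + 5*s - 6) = (s + 2)/(s + 6)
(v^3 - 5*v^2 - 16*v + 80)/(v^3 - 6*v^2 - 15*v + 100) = (v - 4)/(v - 5)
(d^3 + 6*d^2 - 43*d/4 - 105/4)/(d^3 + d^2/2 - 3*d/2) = (2*d^2 + 9*d - 35)/(2*d*(d - 1))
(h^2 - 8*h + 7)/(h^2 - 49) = (h - 1)/(h + 7)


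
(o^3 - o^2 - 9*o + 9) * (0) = 0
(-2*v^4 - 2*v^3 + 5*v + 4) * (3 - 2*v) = 4*v^5 - 2*v^4 - 6*v^3 - 10*v^2 + 7*v + 12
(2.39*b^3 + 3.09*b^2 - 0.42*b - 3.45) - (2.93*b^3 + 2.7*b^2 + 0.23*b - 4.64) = -0.54*b^3 + 0.39*b^2 - 0.65*b + 1.19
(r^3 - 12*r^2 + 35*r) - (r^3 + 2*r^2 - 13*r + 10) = -14*r^2 + 48*r - 10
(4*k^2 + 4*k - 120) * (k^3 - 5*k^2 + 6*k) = 4*k^5 - 16*k^4 - 116*k^3 + 624*k^2 - 720*k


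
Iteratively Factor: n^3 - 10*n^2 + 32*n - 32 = (n - 2)*(n^2 - 8*n + 16) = (n - 4)*(n - 2)*(n - 4)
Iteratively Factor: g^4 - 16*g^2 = (g)*(g^3 - 16*g) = g*(g + 4)*(g^2 - 4*g) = g*(g - 4)*(g + 4)*(g)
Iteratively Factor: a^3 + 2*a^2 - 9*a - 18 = (a + 3)*(a^2 - a - 6) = (a + 2)*(a + 3)*(a - 3)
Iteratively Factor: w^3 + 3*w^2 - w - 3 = (w - 1)*(w^2 + 4*w + 3) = (w - 1)*(w + 3)*(w + 1)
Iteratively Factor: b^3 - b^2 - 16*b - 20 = (b - 5)*(b^2 + 4*b + 4) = (b - 5)*(b + 2)*(b + 2)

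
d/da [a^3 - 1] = 3*a^2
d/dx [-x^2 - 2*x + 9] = -2*x - 2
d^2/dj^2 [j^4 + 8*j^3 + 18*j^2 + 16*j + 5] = 12*j^2 + 48*j + 36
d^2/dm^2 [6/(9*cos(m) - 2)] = 54*(9*sin(m)^2 - 2*cos(m) + 9)/(9*cos(m) - 2)^3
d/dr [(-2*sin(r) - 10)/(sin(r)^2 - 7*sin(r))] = 2*(cos(r) + 10/tan(r) - 35*cos(r)/sin(r)^2)/(sin(r) - 7)^2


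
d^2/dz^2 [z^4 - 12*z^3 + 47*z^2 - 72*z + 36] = 12*z^2 - 72*z + 94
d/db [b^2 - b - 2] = 2*b - 1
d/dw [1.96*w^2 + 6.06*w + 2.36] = 3.92*w + 6.06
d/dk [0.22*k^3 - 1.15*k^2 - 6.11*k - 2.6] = 0.66*k^2 - 2.3*k - 6.11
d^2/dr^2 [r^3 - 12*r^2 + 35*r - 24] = 6*r - 24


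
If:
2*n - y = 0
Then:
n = y/2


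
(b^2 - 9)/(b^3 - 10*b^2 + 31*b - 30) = (b + 3)/(b^2 - 7*b + 10)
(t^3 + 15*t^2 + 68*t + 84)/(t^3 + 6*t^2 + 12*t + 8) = (t^2 + 13*t + 42)/(t^2 + 4*t + 4)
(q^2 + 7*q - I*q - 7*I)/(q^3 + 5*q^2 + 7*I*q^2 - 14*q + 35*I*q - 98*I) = (q - I)/(q^2 + q*(-2 + 7*I) - 14*I)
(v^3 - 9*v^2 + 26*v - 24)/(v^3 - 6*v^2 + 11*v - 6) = (v - 4)/(v - 1)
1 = 1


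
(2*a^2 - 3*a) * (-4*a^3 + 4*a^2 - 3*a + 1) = -8*a^5 + 20*a^4 - 18*a^3 + 11*a^2 - 3*a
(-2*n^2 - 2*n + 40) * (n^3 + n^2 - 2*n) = -2*n^5 - 4*n^4 + 42*n^3 + 44*n^2 - 80*n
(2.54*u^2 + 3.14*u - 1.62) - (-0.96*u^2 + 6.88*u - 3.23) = 3.5*u^2 - 3.74*u + 1.61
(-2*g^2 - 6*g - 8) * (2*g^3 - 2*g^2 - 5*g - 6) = -4*g^5 - 8*g^4 + 6*g^3 + 58*g^2 + 76*g + 48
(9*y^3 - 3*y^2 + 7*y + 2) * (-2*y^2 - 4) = -18*y^5 + 6*y^4 - 50*y^3 + 8*y^2 - 28*y - 8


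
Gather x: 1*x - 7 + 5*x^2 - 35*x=5*x^2 - 34*x - 7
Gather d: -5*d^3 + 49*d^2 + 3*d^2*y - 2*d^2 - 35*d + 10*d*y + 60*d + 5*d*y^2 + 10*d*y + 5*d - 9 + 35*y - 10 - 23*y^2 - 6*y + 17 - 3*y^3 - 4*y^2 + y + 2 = -5*d^3 + d^2*(3*y + 47) + d*(5*y^2 + 20*y + 30) - 3*y^3 - 27*y^2 + 30*y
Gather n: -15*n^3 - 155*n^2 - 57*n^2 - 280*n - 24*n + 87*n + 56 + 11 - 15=-15*n^3 - 212*n^2 - 217*n + 52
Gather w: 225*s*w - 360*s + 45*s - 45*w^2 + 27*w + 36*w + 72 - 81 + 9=-315*s - 45*w^2 + w*(225*s + 63)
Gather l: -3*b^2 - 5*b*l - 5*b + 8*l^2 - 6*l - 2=-3*b^2 - 5*b + 8*l^2 + l*(-5*b - 6) - 2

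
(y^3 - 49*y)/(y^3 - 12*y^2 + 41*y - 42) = y*(y + 7)/(y^2 - 5*y + 6)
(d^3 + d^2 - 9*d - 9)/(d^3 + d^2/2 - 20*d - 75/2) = 2*(d^2 - 2*d - 3)/(2*d^2 - 5*d - 25)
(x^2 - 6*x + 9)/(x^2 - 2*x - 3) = (x - 3)/(x + 1)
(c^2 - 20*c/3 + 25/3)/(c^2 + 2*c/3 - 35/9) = 3*(c - 5)/(3*c + 7)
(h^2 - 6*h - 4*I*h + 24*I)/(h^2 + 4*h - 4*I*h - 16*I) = (h - 6)/(h + 4)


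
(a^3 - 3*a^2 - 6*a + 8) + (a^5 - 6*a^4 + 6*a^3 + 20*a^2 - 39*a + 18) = a^5 - 6*a^4 + 7*a^3 + 17*a^2 - 45*a + 26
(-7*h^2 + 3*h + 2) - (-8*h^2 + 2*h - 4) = h^2 + h + 6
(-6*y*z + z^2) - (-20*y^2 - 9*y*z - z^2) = 20*y^2 + 3*y*z + 2*z^2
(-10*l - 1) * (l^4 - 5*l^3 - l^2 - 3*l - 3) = -10*l^5 + 49*l^4 + 15*l^3 + 31*l^2 + 33*l + 3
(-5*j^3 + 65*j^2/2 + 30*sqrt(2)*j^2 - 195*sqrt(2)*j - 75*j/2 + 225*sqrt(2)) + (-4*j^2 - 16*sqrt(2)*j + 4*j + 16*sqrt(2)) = -5*j^3 + 57*j^2/2 + 30*sqrt(2)*j^2 - 211*sqrt(2)*j - 67*j/2 + 241*sqrt(2)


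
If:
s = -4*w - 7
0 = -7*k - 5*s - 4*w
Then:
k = 16*w/7 + 5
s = -4*w - 7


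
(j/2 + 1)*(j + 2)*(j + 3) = j^3/2 + 7*j^2/2 + 8*j + 6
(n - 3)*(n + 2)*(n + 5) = n^3 + 4*n^2 - 11*n - 30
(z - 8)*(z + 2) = z^2 - 6*z - 16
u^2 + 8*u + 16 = (u + 4)^2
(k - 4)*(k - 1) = k^2 - 5*k + 4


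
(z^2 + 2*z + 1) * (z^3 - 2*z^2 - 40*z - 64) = z^5 - 43*z^3 - 146*z^2 - 168*z - 64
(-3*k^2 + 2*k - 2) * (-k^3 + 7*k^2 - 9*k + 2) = 3*k^5 - 23*k^4 + 43*k^3 - 38*k^2 + 22*k - 4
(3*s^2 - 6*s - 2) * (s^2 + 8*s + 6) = 3*s^4 + 18*s^3 - 32*s^2 - 52*s - 12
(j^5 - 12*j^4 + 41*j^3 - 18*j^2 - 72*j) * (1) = j^5 - 12*j^4 + 41*j^3 - 18*j^2 - 72*j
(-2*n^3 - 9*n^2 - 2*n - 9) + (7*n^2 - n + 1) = -2*n^3 - 2*n^2 - 3*n - 8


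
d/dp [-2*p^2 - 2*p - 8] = -4*p - 2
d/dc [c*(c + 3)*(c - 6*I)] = 3*c^2 + c*(6 - 12*I) - 18*I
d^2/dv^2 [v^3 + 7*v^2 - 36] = 6*v + 14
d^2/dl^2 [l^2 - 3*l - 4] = 2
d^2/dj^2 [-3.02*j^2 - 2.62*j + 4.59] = -6.04000000000000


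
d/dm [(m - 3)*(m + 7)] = 2*m + 4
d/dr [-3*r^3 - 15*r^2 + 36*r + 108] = -9*r^2 - 30*r + 36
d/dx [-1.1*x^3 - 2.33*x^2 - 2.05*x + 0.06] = -3.3*x^2 - 4.66*x - 2.05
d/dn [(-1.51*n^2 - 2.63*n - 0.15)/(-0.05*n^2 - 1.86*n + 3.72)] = (2.6771*n^2 - 11.2494*n - 10.0626)/(0.0025*n^4 + 0.186*n^3 + 3.0876*n^2 - 13.8384*n + 13.8384)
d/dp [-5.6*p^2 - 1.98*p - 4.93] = -11.2*p - 1.98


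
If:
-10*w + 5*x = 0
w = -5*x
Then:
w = 0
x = 0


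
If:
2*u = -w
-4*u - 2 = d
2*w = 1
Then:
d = -1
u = -1/4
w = 1/2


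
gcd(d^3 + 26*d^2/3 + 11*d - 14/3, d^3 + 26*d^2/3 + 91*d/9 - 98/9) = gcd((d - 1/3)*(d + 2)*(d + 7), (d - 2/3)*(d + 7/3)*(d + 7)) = d + 7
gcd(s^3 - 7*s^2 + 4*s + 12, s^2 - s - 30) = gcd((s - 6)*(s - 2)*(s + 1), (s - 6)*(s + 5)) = s - 6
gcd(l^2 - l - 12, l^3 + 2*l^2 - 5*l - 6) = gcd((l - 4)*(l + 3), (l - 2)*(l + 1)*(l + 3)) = l + 3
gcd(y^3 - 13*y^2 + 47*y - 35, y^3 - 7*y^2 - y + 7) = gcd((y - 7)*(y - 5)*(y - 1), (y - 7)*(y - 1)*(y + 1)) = y^2 - 8*y + 7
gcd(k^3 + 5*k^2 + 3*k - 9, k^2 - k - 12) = k + 3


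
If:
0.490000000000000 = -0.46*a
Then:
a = -1.07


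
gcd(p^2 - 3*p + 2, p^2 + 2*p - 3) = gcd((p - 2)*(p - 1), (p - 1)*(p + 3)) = p - 1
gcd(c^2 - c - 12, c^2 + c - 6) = c + 3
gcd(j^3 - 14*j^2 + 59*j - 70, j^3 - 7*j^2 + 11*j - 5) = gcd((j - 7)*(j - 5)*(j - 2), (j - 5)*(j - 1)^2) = j - 5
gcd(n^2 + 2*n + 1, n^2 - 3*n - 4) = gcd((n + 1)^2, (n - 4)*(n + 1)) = n + 1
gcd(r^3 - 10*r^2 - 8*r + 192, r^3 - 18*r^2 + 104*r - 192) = r^2 - 14*r + 48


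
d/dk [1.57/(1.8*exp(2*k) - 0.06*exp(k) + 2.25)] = (0.0942 - 5.652*exp(k))*exp(k)/(1.8*exp(2*k) - 0.06*exp(k) + 2.25)^2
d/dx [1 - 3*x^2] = -6*x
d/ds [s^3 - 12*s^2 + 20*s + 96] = 3*s^2 - 24*s + 20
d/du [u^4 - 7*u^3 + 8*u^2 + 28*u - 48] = 4*u^3 - 21*u^2 + 16*u + 28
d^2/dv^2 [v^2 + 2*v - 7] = 2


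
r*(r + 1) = r^2 + r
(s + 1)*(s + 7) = s^2 + 8*s + 7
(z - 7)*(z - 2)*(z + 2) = z^3 - 7*z^2 - 4*z + 28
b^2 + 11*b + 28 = (b + 4)*(b + 7)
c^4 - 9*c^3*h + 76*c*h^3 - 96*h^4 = (c - 8*h)*(c - 2*h)^2*(c + 3*h)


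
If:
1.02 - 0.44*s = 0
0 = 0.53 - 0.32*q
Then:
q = 1.66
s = 2.32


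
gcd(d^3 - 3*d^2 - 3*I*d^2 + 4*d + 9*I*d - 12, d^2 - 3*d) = d - 3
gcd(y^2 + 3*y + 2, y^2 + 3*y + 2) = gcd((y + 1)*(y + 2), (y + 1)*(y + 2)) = y^2 + 3*y + 2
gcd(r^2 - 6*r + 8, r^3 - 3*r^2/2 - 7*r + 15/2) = 1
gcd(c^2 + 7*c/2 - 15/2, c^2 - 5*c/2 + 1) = 1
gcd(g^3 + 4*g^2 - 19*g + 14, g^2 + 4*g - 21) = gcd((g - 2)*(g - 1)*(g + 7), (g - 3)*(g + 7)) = g + 7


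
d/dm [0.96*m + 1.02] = 0.960000000000000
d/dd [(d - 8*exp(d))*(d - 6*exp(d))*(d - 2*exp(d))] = -16*d^2*exp(d) + 3*d^2 + 152*d*exp(2*d) - 32*d*exp(d) - 288*exp(3*d) + 76*exp(2*d)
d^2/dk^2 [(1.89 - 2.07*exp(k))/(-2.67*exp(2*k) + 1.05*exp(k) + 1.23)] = (14.756823*exp(4*k) - 48.091239*exp(3*k) + 56.684367*exp(2*k) - 29.584926*exp(k) + 5.572638)*exp(k)/(19.034163*exp(6*k) - 22.456035*exp(5*k) - 17.474616*exp(4*k) + 19.532205*exp(3*k) + 8.050104*exp(2*k) - 4.765635*exp(k) - 1.860867)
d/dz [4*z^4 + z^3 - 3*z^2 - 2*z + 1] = 16*z^3 + 3*z^2 - 6*z - 2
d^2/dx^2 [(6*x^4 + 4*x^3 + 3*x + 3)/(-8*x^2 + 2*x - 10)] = 2*(-48*x^6 + 36*x^5 - 189*x^4 + 134*x^3 - 492*x^2 - 42*x + 21)/(64*x^6 - 48*x^5 + 252*x^4 - 121*x^3 + 315*x^2 - 75*x + 125)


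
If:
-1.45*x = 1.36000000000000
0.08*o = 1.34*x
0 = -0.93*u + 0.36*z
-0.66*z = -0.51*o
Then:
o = -15.71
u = -4.70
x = -0.94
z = -12.14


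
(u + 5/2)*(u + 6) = u^2 + 17*u/2 + 15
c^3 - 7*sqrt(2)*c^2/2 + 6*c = c*(c - 2*sqrt(2))*(c - 3*sqrt(2)/2)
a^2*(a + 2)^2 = a^4 + 4*a^3 + 4*a^2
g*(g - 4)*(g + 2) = g^3 - 2*g^2 - 8*g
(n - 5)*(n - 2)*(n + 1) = n^3 - 6*n^2 + 3*n + 10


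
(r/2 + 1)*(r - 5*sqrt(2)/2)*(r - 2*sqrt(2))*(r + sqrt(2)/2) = r^4/2 - 2*sqrt(2)*r^3 + r^3 - 4*sqrt(2)*r^2 + 11*r^2/4 + 5*sqrt(2)*r/2 + 11*r/2 + 5*sqrt(2)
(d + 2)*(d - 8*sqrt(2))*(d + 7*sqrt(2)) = d^3 - sqrt(2)*d^2 + 2*d^2 - 112*d - 2*sqrt(2)*d - 224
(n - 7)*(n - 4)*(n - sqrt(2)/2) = n^3 - 11*n^2 - sqrt(2)*n^2/2 + 11*sqrt(2)*n/2 + 28*n - 14*sqrt(2)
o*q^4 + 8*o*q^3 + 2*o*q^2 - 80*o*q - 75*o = (q - 3)*(q + 5)^2*(o*q + o)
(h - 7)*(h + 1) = h^2 - 6*h - 7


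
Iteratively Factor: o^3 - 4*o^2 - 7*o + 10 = (o + 2)*(o^2 - 6*o + 5) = (o - 5)*(o + 2)*(o - 1)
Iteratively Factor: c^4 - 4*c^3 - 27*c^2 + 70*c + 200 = (c + 4)*(c^3 - 8*c^2 + 5*c + 50) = (c - 5)*(c + 4)*(c^2 - 3*c - 10) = (c - 5)^2*(c + 4)*(c + 2)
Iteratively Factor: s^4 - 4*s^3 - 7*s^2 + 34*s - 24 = (s - 1)*(s^3 - 3*s^2 - 10*s + 24) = (s - 2)*(s - 1)*(s^2 - s - 12) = (s - 2)*(s - 1)*(s + 3)*(s - 4)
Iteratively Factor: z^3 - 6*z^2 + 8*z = (z - 2)*(z^2 - 4*z) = (z - 4)*(z - 2)*(z)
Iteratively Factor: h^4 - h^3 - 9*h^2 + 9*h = (h + 3)*(h^3 - 4*h^2 + 3*h) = (h - 1)*(h + 3)*(h^2 - 3*h) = h*(h - 1)*(h + 3)*(h - 3)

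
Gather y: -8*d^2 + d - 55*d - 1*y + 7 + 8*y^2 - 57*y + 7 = -8*d^2 - 54*d + 8*y^2 - 58*y + 14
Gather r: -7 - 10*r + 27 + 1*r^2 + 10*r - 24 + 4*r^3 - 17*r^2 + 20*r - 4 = 4*r^3 - 16*r^2 + 20*r - 8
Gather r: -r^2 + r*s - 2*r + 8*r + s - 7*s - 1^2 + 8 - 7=-r^2 + r*(s + 6) - 6*s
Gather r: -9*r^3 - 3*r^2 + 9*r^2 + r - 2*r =-9*r^3 + 6*r^2 - r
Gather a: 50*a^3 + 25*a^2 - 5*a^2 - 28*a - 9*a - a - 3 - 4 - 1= 50*a^3 + 20*a^2 - 38*a - 8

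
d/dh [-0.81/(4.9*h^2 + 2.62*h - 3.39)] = (7.938*h + 2.1222)/(4.9*h^2 + 2.62*h - 3.39)^2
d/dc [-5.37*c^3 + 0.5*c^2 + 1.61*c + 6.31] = -16.11*c^2 + 1.0*c + 1.61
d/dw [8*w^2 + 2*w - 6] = 16*w + 2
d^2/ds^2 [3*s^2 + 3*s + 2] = 6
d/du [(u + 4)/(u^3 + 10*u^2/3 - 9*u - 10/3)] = 6*(-3*u^3 - 23*u^2 - 40*u + 49)/(9*u^6 + 60*u^5 - 62*u^4 - 600*u^3 + 529*u^2 + 540*u + 100)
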